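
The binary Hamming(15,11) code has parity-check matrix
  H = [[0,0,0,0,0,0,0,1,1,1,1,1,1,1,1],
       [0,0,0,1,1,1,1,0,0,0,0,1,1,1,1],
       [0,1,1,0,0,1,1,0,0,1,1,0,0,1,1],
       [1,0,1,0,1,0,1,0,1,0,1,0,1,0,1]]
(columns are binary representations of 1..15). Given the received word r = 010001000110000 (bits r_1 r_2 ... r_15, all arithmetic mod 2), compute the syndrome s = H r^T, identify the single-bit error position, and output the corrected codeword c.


s = (0, 1, 0, 1)^T, error position = 5, corrected codeword c = 010011000110000

Compute s = H r^T mod 2 one row at a time:
  s_1 = 0 + 0 + 1 + 1 + 0 + 0 + 0 + 0 = 2 ≡ 0 (mod 2).
  s_2 = 0 + 0 + 1 + 0 + 0 + 0 + 0 + 0 = 1 ≡ 1 (mod 2).
  s_3 = 1 + 0 + 1 + 0 + 1 + 1 + 0 + 0 = 4 ≡ 0 (mod 2).
  s_4 = 0 + 0 + 0 + 0 + 0 + 1 + 0 + 0 = 1 ≡ 1 (mod 2).
s = (0, 1, 0, 1)^T — this equals column 5 of H (binary 0101), so error is at position 5.
Correct: flip bit 5 of r = 010001000110000 to get c = 010011000110000.


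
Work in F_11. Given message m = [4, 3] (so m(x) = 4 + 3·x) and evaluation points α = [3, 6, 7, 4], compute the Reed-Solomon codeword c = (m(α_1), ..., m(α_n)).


c = [2, 0, 3, 5]

Message polynomial: m(x) = 4 + 3·x (mod 11).
For each evaluation point α_i, compute m(α_i) mod 11:
  α_1 = 3: Horner steps 3 → 2, so m(3) = 2.
  α_2 = 6: Horner steps 3 → 0, so m(6) = 0.
  α_3 = 7: Horner steps 3 → 3, so m(7) = 3.
  α_4 = 4: Horner steps 3 → 5, so m(4) = 5.
Codeword c = [2, 0, 3, 5] ∈ F_11^4.


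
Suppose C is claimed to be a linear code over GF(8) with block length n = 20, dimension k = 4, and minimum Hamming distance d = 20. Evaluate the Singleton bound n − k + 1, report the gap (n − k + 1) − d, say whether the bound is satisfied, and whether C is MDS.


Singleton RHS = n − k + 1 = 17, slack = -3, bound violated (no such code; not MDS).

Singleton bound: d ≤ n − k + 1.
Here n = 20, k = 4, so n − k + 1 = 17.
Given d = 20, check d ≤ 17: NO.
Slack = (n − k + 1) − d = -3.
The slack is negative: d = 20 exceeds n − k + 1 = 17 by 3, so the Singleton bound is violated and no linear [20, 4, 20]_8 code can exist. In particular it is not MDS (MDS requires d = n − k + 1 exactly).
Description: the claimed parameters are [20, 4, 20]_8; such a code would be impossible (violates the Singleton bound).


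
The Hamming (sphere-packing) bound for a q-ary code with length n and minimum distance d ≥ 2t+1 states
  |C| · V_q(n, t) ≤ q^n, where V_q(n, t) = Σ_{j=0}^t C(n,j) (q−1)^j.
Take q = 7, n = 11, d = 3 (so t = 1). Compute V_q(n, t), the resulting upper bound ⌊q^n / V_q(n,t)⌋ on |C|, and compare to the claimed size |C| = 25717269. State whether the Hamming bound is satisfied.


V_q(n, t) = 67, q^n = 1977326743, Hamming bound = 29512339, |C| = 25717269 ≤ bound (satisfied).

Step 1: Compute V_q(n, t) = Σ_{j=0}^1 C(n, j) (q−1)^j.
  j = 0: C(11,0)·(6)^0 = 1·1 = 1.
  j = 1: C(11,1)·(6)^1 = 11·6 = 66.
  V_q(n, t) = 1 + 66 = 67.
Step 2: q^n = 7^11 = 1977326743.
Step 3: Hamming bound ⌊q^n / V_q(n,t)⌋ = ⌊1977326743/67⌋ = 29512339.
Step 4: Compare |C| = 25717269 to 29512339: satisfied.
The claimed |C| lies below the Hamming bound.


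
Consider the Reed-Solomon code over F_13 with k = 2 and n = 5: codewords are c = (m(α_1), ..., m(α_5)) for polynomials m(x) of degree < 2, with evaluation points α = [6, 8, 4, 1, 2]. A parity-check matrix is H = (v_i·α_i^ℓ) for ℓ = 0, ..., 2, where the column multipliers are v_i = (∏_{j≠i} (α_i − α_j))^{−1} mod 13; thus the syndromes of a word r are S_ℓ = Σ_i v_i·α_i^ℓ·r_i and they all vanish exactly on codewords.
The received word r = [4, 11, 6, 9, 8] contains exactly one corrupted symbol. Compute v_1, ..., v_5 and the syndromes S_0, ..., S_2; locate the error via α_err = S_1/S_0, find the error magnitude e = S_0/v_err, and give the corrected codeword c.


S = (2, 3, 11), error at position 2, error magnitude e = 9, c = [4, 2, 6, 9, 8].

Step 1: column multipliers v_i = (∏_{j≠i}(α_i − α_j))^{−1} mod 13.
  i = 1 (α = 6): (6−8)(6−4)(6−1)(6−2) = (−2)·2·5·4 = −80 ≡ 11, so v_1 = 11^{−1} = 6 (mod 13).
  i = 2 (α = 8): (8−6)(8−4)(8−1)(8−2) = 2·4·7·6 = 336 ≡ 11, so v_2 = 11^{−1} = 6 (mod 13).
  i = 3 (α = 4): (4−6)(4−8)(4−1)(4−2) = (−2)·(−4)·3·2 = 48 ≡ 9, so v_3 = 9^{−1} = 3 (mod 13).
  i = 4 (α = 1): (1−6)(1−8)(1−4)(1−2) = (−5)·(−7)·(−3)·(−1) = 105 ≡ 1, so v_4 = 1^{−1} = 1 (mod 13).
  i = 5 (α = 2): (2−6)(2−8)(2−4)(2−1) = (−4)·(−6)·(−2)·1 = −48 ≡ 4, so v_5 = 4^{−1} = 10 (mod 13).
  v = [6, 6, 3, 1, 10].
Step 2: syndromes of r = [4, 11, 6, 9, 8] (all sums mod 13).
  S_0 = Σ v_i r_i = 6·4 + 6·11 + 3·6 + 1·9 + 10·8 = 197 ≡ 2.
  S_1 = Σ v_i α_i r_i = 6·6·4 + 6·8·11 + 3·4·6 + 1·1·9 + 10·2·8 = 913 ≡ 3.
  α_i^2 mod 13 = [10, 12, 3, 1, 4].
  S_2 = Σ v_i α_i^2 r_i = 6·10·4 + 6·12·11 + 3·3·6 + 1·1·9 + 10·4·8 = 1415 ≡ 11.
  S = (2, 3, 11) ≠ 0, so r is not a codeword (an error is present).
Step 3: locate the error. For a single error e at position i, S_ℓ = v_i·e·α_i^ℓ, so α_err = S_1/S_0.
  S_0^{−1} = 2^{−1} = 7 (mod 13), so α_err = 3·7 = 21 ≡ 8 = α_2. Error position i = 2.
  Consistency check: S_2/S_1 = 11·9 = 99 ≡ 8 = α_err ✓ (single-error assumption holds).
Step 4: error magnitude e = S_0/v_2 = S_0·∏_{j≠2}(α_2 − α_j) = 2·11 = 22 ≡ 9 (mod 13).
Step 5: correct position 2: c_2 = r_2 − e = 11 − 9 ≡ 2 (mod 13). Hence c = [4, 2, 6, 9, 8].
  Check: interpolating c through the α_i gives m(x) = 10 + 12·x (degree < 2) with m(α_i) = c_i for every i, so c is indeed a codeword.


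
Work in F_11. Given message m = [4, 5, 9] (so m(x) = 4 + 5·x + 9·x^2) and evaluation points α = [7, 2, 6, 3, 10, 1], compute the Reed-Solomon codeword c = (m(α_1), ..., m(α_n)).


c = [7, 6, 6, 1, 8, 7]

Message polynomial: m(x) = 4 + 5·x + 9·x^2 (mod 11).
For each evaluation point α_i, compute m(α_i) mod 11:
  α_1 = 7: Horner steps 9 → 2 → 7, so m(7) = 7.
  α_2 = 2: Horner steps 9 → 1 → 6, so m(2) = 6.
  α_3 = 6: Horner steps 9 → 4 → 6, so m(6) = 6.
  α_4 = 3: Horner steps 9 → 10 → 1, so m(3) = 1.
  α_5 = 10: Horner steps 9 → 7 → 8, so m(10) = 8.
  α_6 = 1: Horner steps 9 → 3 → 7, so m(1) = 7.
Codeword c = [7, 6, 6, 1, 8, 7] ∈ F_11^6.


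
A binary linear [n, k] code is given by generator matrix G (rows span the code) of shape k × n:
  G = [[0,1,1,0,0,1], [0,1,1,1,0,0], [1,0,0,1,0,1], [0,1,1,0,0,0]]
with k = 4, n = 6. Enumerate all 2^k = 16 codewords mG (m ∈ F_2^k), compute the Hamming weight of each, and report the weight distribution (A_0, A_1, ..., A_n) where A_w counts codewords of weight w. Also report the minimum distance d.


Weight distribution: A_0 = 1, A_1 = 3, A_2 = 4, A_3 = 4, A_4 = 3, A_5 = 1. Minimum distance d = 1.

Enumerate all 2^4 = 16 messages m ∈ F_2^4.
For each, compute codeword c = mG in F_2^6, then tally its weight.
  m = 0000 → c = 000000, weight = 0.
  m = 1000 → c = 011001, weight = 3.
  m = 0100 → c = 011100, weight = 3.
  m = 1100 → c = 000101, weight = 2.
  m = 0010 → c = 100101, weight = 3.
  m = 1010 → c = 111100, weight = 4.
  m = 0110 → c = 111001, weight = 4.
  m = 1110 → c = 100000, weight = 1.
  m = 0001 → c = 011000, weight = 2.
  m = 1001 → c = 000001, weight = 1.
  m = 0101 → c = 000100, weight = 1.
  m = 1101 → c = 011101, weight = 4.
  m = 0011 → c = 111101, weight = 5.
  m = 1011 → c = 100100, weight = 2.
  m = 0111 → c = 100001, weight = 2.
  m = 1111 → c = 111000, weight = 3.
Tally weights:
  weight 0: 1 codewords.
  weight 1: 3 codewords.
  weight 2: 4 codewords.
  weight 3: 4 codewords.
  weight 4: 3 codewords.
  weight 5: 1 codewords.
Minimum distance d = smallest w > 0 with A_w > 0 = 1.
Sanity: Σ A_w = 16 = 2^4 = 16 ✓.


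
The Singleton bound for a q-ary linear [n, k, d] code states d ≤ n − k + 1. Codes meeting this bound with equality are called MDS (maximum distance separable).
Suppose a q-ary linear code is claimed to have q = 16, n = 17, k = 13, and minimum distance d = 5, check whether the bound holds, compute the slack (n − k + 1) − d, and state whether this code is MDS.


Singleton RHS = n − k + 1 = 5, slack = 0, bound satisfied, MDS.

Singleton bound: d ≤ n − k + 1.
Here n = 17, k = 13, so n − k + 1 = 5.
Given d = 5, check d ≤ 5: YES.
Slack = (n − k + 1) − d = 0.
The code is MDS (slack = 0).
Description: the claimed parameters are [17, 13, 5]_16; such a code would be MDS (meets Singleton bound).


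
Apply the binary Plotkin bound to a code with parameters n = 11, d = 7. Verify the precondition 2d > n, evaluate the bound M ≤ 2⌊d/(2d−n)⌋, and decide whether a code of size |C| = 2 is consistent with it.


Plotkin bound M ≤ 4; given |C| = 2 ≤ bound (satisfied).

Check applicability: 2d = 14, n = 11.
2d − n = 3 > 0, so Plotkin applies.
Compute d/(2d−n) = 7/3 ≈ 2.3333.
⌊d/(2d−n)⌋ = 2.
Plotkin bound: M ≤ 2·2 = 4.
Given |C| = 2, check: satisfied.
This |C| is below the Plotkin bound.


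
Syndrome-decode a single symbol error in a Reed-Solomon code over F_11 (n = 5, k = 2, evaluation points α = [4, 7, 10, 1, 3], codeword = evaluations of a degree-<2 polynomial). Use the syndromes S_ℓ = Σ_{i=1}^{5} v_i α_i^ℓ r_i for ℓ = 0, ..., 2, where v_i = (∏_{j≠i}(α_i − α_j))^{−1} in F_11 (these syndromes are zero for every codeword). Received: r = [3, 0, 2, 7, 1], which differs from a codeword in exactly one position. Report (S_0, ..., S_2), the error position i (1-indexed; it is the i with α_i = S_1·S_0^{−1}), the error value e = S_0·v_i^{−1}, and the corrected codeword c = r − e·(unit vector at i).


S = (6, 2, 8), error at position 1, error magnitude e = 5, c = [9, 0, 2, 7, 1].

Step 1: column multipliers v_i = (∏_{j≠i}(α_i − α_j))^{−1} mod 11.
  i = 1 (α = 4): (4−7)(4−10)(4−1)(4−3) = (−3)·(−6)·3·1 = 54 ≡ 10, so v_1 = 10^{−1} = 10 (mod 11).
  i = 2 (α = 7): (7−4)(7−10)(7−1)(7−3) = 3·(−3)·6·4 = −216 ≡ 4, so v_2 = 4^{−1} = 3 (mod 11).
  i = 3 (α = 10): (10−4)(10−7)(10−1)(10−3) = 6·3·9·7 = 1134 ≡ 1, so v_3 = 1^{−1} = 1 (mod 11).
  i = 4 (α = 1): (1−4)(1−7)(1−10)(1−3) = (−3)·(−6)·(−9)·(−2) = 324 ≡ 5, so v_4 = 5^{−1} = 9 (mod 11).
  i = 5 (α = 3): (3−4)(3−7)(3−10)(3−1) = (−1)·(−4)·(−7)·2 = −56 ≡ 10, so v_5 = 10^{−1} = 10 (mod 11).
  v = [10, 3, 1, 9, 10].
Step 2: syndromes of r = [3, 0, 2, 7, 1] (all sums mod 11).
  S_0 = Σ v_i r_i = 10·3 + 3·0 + 1·2 + 9·7 + 10·1 = 105 ≡ 6.
  S_1 = Σ v_i α_i r_i = 10·4·3 + 3·7·0 + 1·10·2 + 9·1·7 + 10·3·1 = 233 ≡ 2.
  α_i^2 mod 11 = [5, 5, 1, 1, 9].
  S_2 = Σ v_i α_i^2 r_i = 10·5·3 + 3·5·0 + 1·1·2 + 9·1·7 + 10·9·1 = 305 ≡ 8.
  S = (6, 2, 8) ≠ 0, so r is not a codeword (an error is present).
Step 3: locate the error. For a single error e at position i, S_ℓ = v_i·e·α_i^ℓ, so α_err = S_1/S_0.
  S_0^{−1} = 6^{−1} = 2 (mod 11), so α_err = 2·2 = 4 ≡ 4 = α_1. Error position i = 1.
  Consistency check: S_2/S_1 = 8·6 = 48 ≡ 4 = α_err ✓ (single-error assumption holds).
Step 4: error magnitude e = S_0/v_1 = S_0·∏_{j≠1}(α_1 − α_j) = 6·10 = 60 ≡ 5 (mod 11).
Step 5: correct position 1: c_1 = r_1 − e = 3 − 5 ≡ 9 (mod 11). Hence c = [9, 0, 2, 7, 1].
  Check: interpolating c through the α_i gives m(x) = 10 + 8·x (degree < 2) with m(α_i) = c_i for every i, so c is indeed a codeword.


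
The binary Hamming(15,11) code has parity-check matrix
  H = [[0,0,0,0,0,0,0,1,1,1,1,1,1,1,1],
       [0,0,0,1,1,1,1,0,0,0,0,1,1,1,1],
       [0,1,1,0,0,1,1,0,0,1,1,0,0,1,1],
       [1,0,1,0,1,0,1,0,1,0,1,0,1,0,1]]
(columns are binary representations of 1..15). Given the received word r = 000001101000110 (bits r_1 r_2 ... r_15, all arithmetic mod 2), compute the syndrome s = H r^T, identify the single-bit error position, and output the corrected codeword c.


s = (1, 0, 1, 1)^T, error position = 11, corrected codeword c = 000001101010110

Compute s = H r^T mod 2 one row at a time:
  s_1 = 0 + 1 + 0 + 0 + 0 + 1 + 1 + 0 = 3 ≡ 1 (mod 2).
  s_2 = 0 + 0 + 1 + 1 + 0 + 1 + 1 + 0 = 4 ≡ 0 (mod 2).
  s_3 = 0 + 0 + 1 + 1 + 0 + 0 + 1 + 0 = 3 ≡ 1 (mod 2).
  s_4 = 0 + 0 + 0 + 1 + 1 + 0 + 1 + 0 = 3 ≡ 1 (mod 2).
s = (1, 0, 1, 1)^T — this equals column 11 of H (binary 1011), so error is at position 11.
Correct: flip bit 11 of r = 000001101000110 to get c = 000001101010110.


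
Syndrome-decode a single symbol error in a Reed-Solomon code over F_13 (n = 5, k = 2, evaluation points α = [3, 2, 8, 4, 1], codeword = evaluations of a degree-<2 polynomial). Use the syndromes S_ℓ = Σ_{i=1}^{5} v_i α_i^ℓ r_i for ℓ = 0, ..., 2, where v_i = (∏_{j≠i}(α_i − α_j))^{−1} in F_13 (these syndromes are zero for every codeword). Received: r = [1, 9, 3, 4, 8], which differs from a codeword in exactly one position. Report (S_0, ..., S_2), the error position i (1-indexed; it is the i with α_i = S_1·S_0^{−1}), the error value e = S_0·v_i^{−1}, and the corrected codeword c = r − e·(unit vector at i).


S = (11, 9, 5), error at position 2, error magnitude e = 11, c = [1, 11, 3, 4, 8].

Step 1: column multipliers v_i = (∏_{j≠i}(α_i − α_j))^{−1} mod 13.
  i = 1 (α = 3): (3−2)(3−8)(3−4)(3−1) = 1·(−5)·(−1)·2 = 10 ≡ 10, so v_1 = 10^{−1} = 4 (mod 13).
  i = 2 (α = 2): (2−3)(2−8)(2−4)(2−1) = (−1)·(−6)·(−2)·1 = −12 ≡ 1, so v_2 = 1^{−1} = 1 (mod 13).
  i = 3 (α = 8): (8−3)(8−2)(8−4)(8−1) = 5·6·4·7 = 840 ≡ 8, so v_3 = 8^{−1} = 5 (mod 13).
  i = 4 (α = 4): (4−3)(4−2)(4−8)(4−1) = 1·2·(−4)·3 = −24 ≡ 2, so v_4 = 2^{−1} = 7 (mod 13).
  i = 5 (α = 1): (1−3)(1−2)(1−8)(1−4) = (−2)·(−1)·(−7)·(−3) = 42 ≡ 3, so v_5 = 3^{−1} = 9 (mod 13).
  v = [4, 1, 5, 7, 9].
Step 2: syndromes of r = [1, 9, 3, 4, 8] (all sums mod 13).
  S_0 = Σ v_i r_i = 4·1 + 1·9 + 5·3 + 7·4 + 9·8 = 128 ≡ 11.
  S_1 = Σ v_i α_i r_i = 4·3·1 + 1·2·9 + 5·8·3 + 7·4·4 + 9·1·8 = 334 ≡ 9.
  α_i^2 mod 13 = [9, 4, 12, 3, 1].
  S_2 = Σ v_i α_i^2 r_i = 4·9·1 + 1·4·9 + 5·12·3 + 7·3·4 + 9·1·8 = 408 ≡ 5.
  S = (11, 9, 5) ≠ 0, so r is not a codeword (an error is present).
Step 3: locate the error. For a single error e at position i, S_ℓ = v_i·e·α_i^ℓ, so α_err = S_1/S_0.
  S_0^{−1} = 11^{−1} = 6 (mod 13), so α_err = 9·6 = 54 ≡ 2 = α_2. Error position i = 2.
  Consistency check: S_2/S_1 = 5·3 = 15 ≡ 2 = α_err ✓ (single-error assumption holds).
Step 4: error magnitude e = S_0/v_2 = S_0·∏_{j≠2}(α_2 − α_j) = 11·1 = 11 ≡ 11 (mod 13).
Step 5: correct position 2: c_2 = r_2 − e = 9 − 11 ≡ 11 (mod 13). Hence c = [1, 11, 3, 4, 8].
  Check: interpolating c through the α_i gives m(x) = 5 + 3·x (degree < 2) with m(α_i) = c_i for every i, so c is indeed a codeword.


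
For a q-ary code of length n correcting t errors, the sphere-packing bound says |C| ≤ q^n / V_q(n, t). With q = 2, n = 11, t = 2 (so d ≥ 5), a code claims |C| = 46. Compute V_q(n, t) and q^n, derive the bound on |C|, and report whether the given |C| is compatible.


V_q(n, t) = 67, q^n = 2048, Hamming bound = 30, |C| = 46 > bound (violated).

Step 1: Compute V_q(n, t) = Σ_{j=0}^2 C(n, j) (q−1)^j.
  j = 0: C(11,0)·(1)^0 = 1·1 = 1.
  j = 1: C(11,1)·(1)^1 = 11·1 = 11.
  j = 2: C(11,2)·(1)^2 = 55·1 = 55.
  V_q(n, t) = 1 + 11 + 55 = 67.
Step 2: q^n = 2^11 = 2048.
Step 3: Hamming bound ⌊q^n / V_q(n,t)⌋ = ⌊2048/67⌋ = 30.
Step 4: Compare |C| = 46 to 30: violated.
The claimed |C| lies above the Hamming bound, so no 2-ary code of length 11 with d ≥ 5 can have 46 codewords.


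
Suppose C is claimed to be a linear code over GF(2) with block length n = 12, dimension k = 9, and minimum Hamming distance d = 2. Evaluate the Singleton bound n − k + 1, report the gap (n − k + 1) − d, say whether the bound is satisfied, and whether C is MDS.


Singleton RHS = n − k + 1 = 4, slack = 2, bound satisfied, not MDS.

Singleton bound: d ≤ n − k + 1.
Here n = 12, k = 9, so n − k + 1 = 4.
Given d = 2, check d ≤ 4: YES.
Slack = (n − k + 1) − d = 2.
The code is NOT MDS (slack = 2 > 0).
Description: the claimed parameters are [12, 9, 2]_2; such a code would be non-MDS.


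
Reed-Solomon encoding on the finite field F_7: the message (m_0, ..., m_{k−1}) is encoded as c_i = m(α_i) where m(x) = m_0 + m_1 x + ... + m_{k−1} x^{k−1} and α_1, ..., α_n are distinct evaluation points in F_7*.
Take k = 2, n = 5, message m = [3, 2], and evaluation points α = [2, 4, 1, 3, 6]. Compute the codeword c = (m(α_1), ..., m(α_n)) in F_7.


c = [0, 4, 5, 2, 1]

Message polynomial: m(x) = 3 + 2·x (mod 7).
For each evaluation point α_i, compute m(α_i) mod 7:
  α_1 = 2: Horner steps 2 → 0, so m(2) = 0.
  α_2 = 4: Horner steps 2 → 4, so m(4) = 4.
  α_3 = 1: Horner steps 2 → 5, so m(1) = 5.
  α_4 = 3: Horner steps 2 → 2, so m(3) = 2.
  α_5 = 6: Horner steps 2 → 1, so m(6) = 1.
Codeword c = [0, 4, 5, 2, 1] ∈ F_7^5.


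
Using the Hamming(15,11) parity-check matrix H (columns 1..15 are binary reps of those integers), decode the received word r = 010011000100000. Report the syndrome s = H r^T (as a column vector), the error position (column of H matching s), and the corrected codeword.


s = (1, 0, 1, 1)^T, error position = 11, corrected codeword c = 010011000110000

Compute s = H r^T mod 2 one row at a time:
  s_1 = 0 + 0 + 1 + 0 + 0 + 0 + 0 + 0 = 1 ≡ 1 (mod 2).
  s_2 = 0 + 1 + 1 + 0 + 0 + 0 + 0 + 0 = 2 ≡ 0 (mod 2).
  s_3 = 1 + 0 + 1 + 0 + 1 + 0 + 0 + 0 = 3 ≡ 1 (mod 2).
  s_4 = 0 + 0 + 1 + 0 + 0 + 0 + 0 + 0 = 1 ≡ 1 (mod 2).
s = (1, 0, 1, 1)^T — this equals column 11 of H (binary 1011), so error is at position 11.
Correct: flip bit 11 of r = 010011000100000 to get c = 010011000110000.


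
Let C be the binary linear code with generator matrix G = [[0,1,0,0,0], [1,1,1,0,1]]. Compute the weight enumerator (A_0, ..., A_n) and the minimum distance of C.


Weight distribution: A_0 = 1, A_1 = 1, A_3 = 1, A_4 = 1. Minimum distance d = 1.

Enumerate all 2^2 = 4 messages m ∈ F_2^2.
For each, compute codeword c = mG in F_2^5, then tally its weight.
  m = 00 → c = 00000, weight = 0.
  m = 10 → c = 01000, weight = 1.
  m = 01 → c = 11101, weight = 4.
  m = 11 → c = 10101, weight = 3.
Tally weights:
  weight 0: 1 codewords.
  weight 1: 1 codewords.
  weight 3: 1 codewords.
  weight 4: 1 codewords.
Minimum distance d = smallest w > 0 with A_w > 0 = 1.
Sanity: Σ A_w = 4 = 2^2 = 4 ✓.


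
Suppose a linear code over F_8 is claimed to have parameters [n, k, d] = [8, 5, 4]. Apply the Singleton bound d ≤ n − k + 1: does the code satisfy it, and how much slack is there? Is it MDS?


Singleton RHS = n − k + 1 = 4, slack = 0, bound satisfied, MDS.

Singleton bound: d ≤ n − k + 1.
Here n = 8, k = 5, so n − k + 1 = 4.
Given d = 4, check d ≤ 4: YES.
Slack = (n − k + 1) − d = 0.
The code is MDS (slack = 0).
Description: the claimed parameters are [8, 5, 4]_8; such a code would be MDS (meets Singleton bound).


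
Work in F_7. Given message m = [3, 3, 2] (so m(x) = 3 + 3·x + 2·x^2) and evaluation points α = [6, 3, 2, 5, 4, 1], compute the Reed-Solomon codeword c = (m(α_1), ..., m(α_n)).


c = [2, 2, 3, 5, 5, 1]

Message polynomial: m(x) = 3 + 3·x + 2·x^2 (mod 7).
For each evaluation point α_i, compute m(α_i) mod 7:
  α_1 = 6: Horner steps 2 → 1 → 2, so m(6) = 2.
  α_2 = 3: Horner steps 2 → 2 → 2, so m(3) = 2.
  α_3 = 2: Horner steps 2 → 0 → 3, so m(2) = 3.
  α_4 = 5: Horner steps 2 → 6 → 5, so m(5) = 5.
  α_5 = 4: Horner steps 2 → 4 → 5, so m(4) = 5.
  α_6 = 1: Horner steps 2 → 5 → 1, so m(1) = 1.
Codeword c = [2, 2, 3, 5, 5, 1] ∈ F_7^6.


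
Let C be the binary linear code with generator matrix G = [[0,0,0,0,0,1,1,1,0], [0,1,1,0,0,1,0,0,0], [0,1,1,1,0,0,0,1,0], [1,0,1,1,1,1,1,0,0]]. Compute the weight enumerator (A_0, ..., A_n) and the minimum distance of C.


Weight distribution: A_0 = 1, A_2 = 1, A_3 = 4, A_4 = 3, A_5 = 4, A_6 = 3. Minimum distance d = 2.

Enumerate all 2^4 = 16 messages m ∈ F_2^4.
For each, compute codeword c = mG in F_2^9, then tally its weight.
  m = 0000 → c = 000000000, weight = 0.
  m = 1000 → c = 000001110, weight = 3.
  m = 0100 → c = 011001000, weight = 3.
  m = 1100 → c = 011000110, weight = 4.
  m = 0010 → c = 011100010, weight = 4.
  m = 1010 → c = 011101100, weight = 5.
  m = 0110 → c = 000101010, weight = 3.
  m = 1110 → c = 000100100, weight = 2.
  m = 0001 → c = 101111100, weight = 6.
  m = 1001 → c = 101110010, weight = 5.
  m = 0101 → c = 110110100, weight = 5.
  m = 1101 → c = 110111010, weight = 6.
  m = 0011 → c = 110011110, weight = 6.
  m = 1011 → c = 110010000, weight = 3.
  m = 0111 → c = 101010110, weight = 5.
  m = 1111 → c = 101011000, weight = 4.
Tally weights:
  weight 0: 1 codewords.
  weight 2: 1 codewords.
  weight 3: 4 codewords.
  weight 4: 3 codewords.
  weight 5: 4 codewords.
  weight 6: 3 codewords.
Minimum distance d = smallest w > 0 with A_w > 0 = 2.
Sanity: Σ A_w = 16 = 2^4 = 16 ✓.


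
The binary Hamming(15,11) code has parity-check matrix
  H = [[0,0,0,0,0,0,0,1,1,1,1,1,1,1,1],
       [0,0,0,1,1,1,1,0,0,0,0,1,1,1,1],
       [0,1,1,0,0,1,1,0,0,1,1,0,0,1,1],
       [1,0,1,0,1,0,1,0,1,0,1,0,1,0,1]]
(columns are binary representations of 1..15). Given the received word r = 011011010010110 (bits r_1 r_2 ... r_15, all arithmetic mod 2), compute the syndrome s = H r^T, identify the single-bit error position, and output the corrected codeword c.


s = (0, 0, 1, 0)^T, error position = 2, corrected codeword c = 001011010010110

Compute s = H r^T mod 2 one row at a time:
  s_1 = 1 + 0 + 0 + 1 + 0 + 1 + 1 + 0 = 4 ≡ 0 (mod 2).
  s_2 = 0 + 1 + 1 + 0 + 0 + 1 + 1 + 0 = 4 ≡ 0 (mod 2).
  s_3 = 1 + 1 + 1 + 0 + 0 + 1 + 1 + 0 = 5 ≡ 1 (mod 2).
  s_4 = 0 + 1 + 1 + 0 + 0 + 1 + 1 + 0 = 4 ≡ 0 (mod 2).
s = (0, 0, 1, 0)^T — this equals column 2 of H (binary 0010), so error is at position 2.
Correct: flip bit 2 of r = 011011010010110 to get c = 001011010010110.


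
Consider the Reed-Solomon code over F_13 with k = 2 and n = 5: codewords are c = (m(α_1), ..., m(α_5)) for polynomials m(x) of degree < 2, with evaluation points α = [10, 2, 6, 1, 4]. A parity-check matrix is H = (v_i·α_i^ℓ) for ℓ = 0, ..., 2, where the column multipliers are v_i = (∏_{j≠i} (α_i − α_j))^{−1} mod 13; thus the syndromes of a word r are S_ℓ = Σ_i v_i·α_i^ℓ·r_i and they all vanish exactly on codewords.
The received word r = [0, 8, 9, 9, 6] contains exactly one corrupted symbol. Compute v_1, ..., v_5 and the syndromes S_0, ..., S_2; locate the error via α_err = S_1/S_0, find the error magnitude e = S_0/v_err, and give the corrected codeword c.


S = (2, 12, 7), error at position 3, error magnitude e = 5, c = [0, 8, 4, 9, 6].

Step 1: column multipliers v_i = (∏_{j≠i}(α_i − α_j))^{−1} mod 13.
  i = 1 (α = 10): (10−2)(10−6)(10−1)(10−4) = 8·4·9·6 = 1728 ≡ 12, so v_1 = 12^{−1} = 12 (mod 13).
  i = 2 (α = 2): (2−10)(2−6)(2−1)(2−4) = (−8)·(−4)·1·(−2) = −64 ≡ 1, so v_2 = 1^{−1} = 1 (mod 13).
  i = 3 (α = 6): (6−10)(6−2)(6−1)(6−4) = (−4)·4·5·2 = −160 ≡ 9, so v_3 = 9^{−1} = 3 (mod 13).
  i = 4 (α = 1): (1−10)(1−2)(1−6)(1−4) = (−9)·(−1)·(−5)·(−3) = 135 ≡ 5, so v_4 = 5^{−1} = 8 (mod 13).
  i = 5 (α = 4): (4−10)(4−2)(4−6)(4−1) = (−6)·2·(−2)·3 = 72 ≡ 7, so v_5 = 7^{−1} = 2 (mod 13).
  v = [12, 1, 3, 8, 2].
Step 2: syndromes of r = [0, 8, 9, 9, 6] (all sums mod 13).
  S_0 = Σ v_i r_i = 12·0 + 1·8 + 3·9 + 8·9 + 2·6 = 119 ≡ 2.
  S_1 = Σ v_i α_i r_i = 12·10·0 + 1·2·8 + 3·6·9 + 8·1·9 + 2·4·6 = 298 ≡ 12.
  α_i^2 mod 13 = [9, 4, 10, 1, 3].
  S_2 = Σ v_i α_i^2 r_i = 12·9·0 + 1·4·8 + 3·10·9 + 8·1·9 + 2·3·6 = 410 ≡ 7.
  S = (2, 12, 7) ≠ 0, so r is not a codeword (an error is present).
Step 3: locate the error. For a single error e at position i, S_ℓ = v_i·e·α_i^ℓ, so α_err = S_1/S_0.
  S_0^{−1} = 2^{−1} = 7 (mod 13), so α_err = 12·7 = 84 ≡ 6 = α_3. Error position i = 3.
  Consistency check: S_2/S_1 = 7·12 = 84 ≡ 6 = α_err ✓ (single-error assumption holds).
Step 4: error magnitude e = S_0/v_3 = S_0·∏_{j≠3}(α_3 − α_j) = 2·9 = 18 ≡ 5 (mod 13).
Step 5: correct position 3: c_3 = r_3 − e = 9 − 5 ≡ 4 (mod 13). Hence c = [0, 8, 4, 9, 6].
  Check: interpolating c through the α_i gives m(x) = 10 + 12·x (degree < 2) with m(α_i) = c_i for every i, so c is indeed a codeword.


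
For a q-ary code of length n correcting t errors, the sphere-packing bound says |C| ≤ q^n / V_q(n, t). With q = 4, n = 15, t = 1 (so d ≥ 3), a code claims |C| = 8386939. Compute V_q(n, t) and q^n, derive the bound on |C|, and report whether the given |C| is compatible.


V_q(n, t) = 46, q^n = 1073741824, Hamming bound = 23342213, |C| = 8386939 ≤ bound (satisfied).

Step 1: Compute V_q(n, t) = Σ_{j=0}^1 C(n, j) (q−1)^j.
  j = 0: C(15,0)·(3)^0 = 1·1 = 1.
  j = 1: C(15,1)·(3)^1 = 15·3 = 45.
  V_q(n, t) = 1 + 45 = 46.
Step 2: q^n = 4^15 = 1073741824.
Step 3: Hamming bound ⌊q^n / V_q(n,t)⌋ = ⌊1073741824/46⌋ = 23342213.
Step 4: Compare |C| = 8386939 to 23342213: satisfied.
The claimed |C| lies below the Hamming bound.


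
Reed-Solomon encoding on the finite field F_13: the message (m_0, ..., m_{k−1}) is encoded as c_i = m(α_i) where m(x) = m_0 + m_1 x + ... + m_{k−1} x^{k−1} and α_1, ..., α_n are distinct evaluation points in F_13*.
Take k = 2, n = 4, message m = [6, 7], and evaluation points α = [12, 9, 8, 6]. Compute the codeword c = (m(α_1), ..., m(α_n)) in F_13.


c = [12, 4, 10, 9]

Message polynomial: m(x) = 6 + 7·x (mod 13).
For each evaluation point α_i, compute m(α_i) mod 13:
  α_1 = 12: Horner steps 7 → 12, so m(12) = 12.
  α_2 = 9: Horner steps 7 → 4, so m(9) = 4.
  α_3 = 8: Horner steps 7 → 10, so m(8) = 10.
  α_4 = 6: Horner steps 7 → 9, so m(6) = 9.
Codeword c = [12, 4, 10, 9] ∈ F_13^4.


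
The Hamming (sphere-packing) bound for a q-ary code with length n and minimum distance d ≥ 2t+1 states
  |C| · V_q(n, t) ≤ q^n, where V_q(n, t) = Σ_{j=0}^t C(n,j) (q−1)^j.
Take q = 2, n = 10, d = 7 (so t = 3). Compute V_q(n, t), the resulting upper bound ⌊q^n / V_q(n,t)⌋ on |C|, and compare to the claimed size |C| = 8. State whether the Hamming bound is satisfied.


V_q(n, t) = 176, q^n = 1024, Hamming bound = 5, |C| = 8 > bound (violated).

Step 1: Compute V_q(n, t) = Σ_{j=0}^3 C(n, j) (q−1)^j.
  j = 0: C(10,0)·(1)^0 = 1·1 = 1.
  j = 1: C(10,1)·(1)^1 = 10·1 = 10.
  j = 2: C(10,2)·(1)^2 = 45·1 = 45.
  j = 3: C(10,3)·(1)^3 = 120·1 = 120.
  V_q(n, t) = 1 + 10 + 45 + 120 = 176.
Step 2: q^n = 2^10 = 1024.
Step 3: Hamming bound ⌊q^n / V_q(n,t)⌋ = ⌊1024/176⌋ = 5.
Step 4: Compare |C| = 8 to 5: violated.
The claimed |C| lies above the Hamming bound, so no 2-ary code of length 10 with d ≥ 7 can have 8 codewords.


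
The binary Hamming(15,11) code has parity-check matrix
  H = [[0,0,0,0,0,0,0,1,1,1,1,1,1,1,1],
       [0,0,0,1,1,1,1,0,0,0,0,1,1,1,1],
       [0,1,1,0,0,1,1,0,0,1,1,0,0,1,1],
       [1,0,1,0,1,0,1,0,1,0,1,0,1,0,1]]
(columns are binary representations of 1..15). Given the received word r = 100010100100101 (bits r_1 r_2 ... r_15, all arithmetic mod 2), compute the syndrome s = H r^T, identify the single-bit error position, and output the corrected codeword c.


s = (1, 0, 1, 1)^T, error position = 11, corrected codeword c = 100010100110101

Compute s = H r^T mod 2 one row at a time:
  s_1 = 0 + 0 + 1 + 0 + 0 + 1 + 0 + 1 = 3 ≡ 1 (mod 2).
  s_2 = 0 + 1 + 0 + 1 + 0 + 1 + 0 + 1 = 4 ≡ 0 (mod 2).
  s_3 = 0 + 0 + 0 + 1 + 1 + 0 + 0 + 1 = 3 ≡ 1 (mod 2).
  s_4 = 1 + 0 + 1 + 1 + 0 + 0 + 1 + 1 = 5 ≡ 1 (mod 2).
s = (1, 0, 1, 1)^T — this equals column 11 of H (binary 1011), so error is at position 11.
Correct: flip bit 11 of r = 100010100100101 to get c = 100010100110101.


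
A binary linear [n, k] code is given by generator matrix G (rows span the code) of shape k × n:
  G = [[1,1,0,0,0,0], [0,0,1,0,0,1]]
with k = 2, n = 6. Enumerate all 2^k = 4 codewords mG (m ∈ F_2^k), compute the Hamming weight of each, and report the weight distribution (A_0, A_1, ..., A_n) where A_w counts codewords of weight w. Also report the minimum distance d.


Weight distribution: A_0 = 1, A_2 = 2, A_4 = 1. Minimum distance d = 2.

Enumerate all 2^2 = 4 messages m ∈ F_2^2.
For each, compute codeword c = mG in F_2^6, then tally its weight.
  m = 00 → c = 000000, weight = 0.
  m = 10 → c = 110000, weight = 2.
  m = 01 → c = 001001, weight = 2.
  m = 11 → c = 111001, weight = 4.
Tally weights:
  weight 0: 1 codewords.
  weight 2: 2 codewords.
  weight 4: 1 codewords.
Minimum distance d = smallest w > 0 with A_w > 0 = 2.
Sanity: Σ A_w = 4 = 2^2 = 4 ✓.


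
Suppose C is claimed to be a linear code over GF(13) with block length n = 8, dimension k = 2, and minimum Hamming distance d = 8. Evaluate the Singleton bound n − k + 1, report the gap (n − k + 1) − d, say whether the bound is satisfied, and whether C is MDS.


Singleton RHS = n − k + 1 = 7, slack = -1, bound violated (no such code; not MDS).

Singleton bound: d ≤ n − k + 1.
Here n = 8, k = 2, so n − k + 1 = 7.
Given d = 8, check d ≤ 7: NO.
Slack = (n − k + 1) − d = -1.
The slack is negative: d = 8 exceeds n − k + 1 = 7 by 1, so the Singleton bound is violated and no linear [8, 2, 8]_13 code can exist. In particular it is not MDS (MDS requires d = n − k + 1 exactly).
Description: the claimed parameters are [8, 2, 8]_13; such a code would be impossible (violates the Singleton bound).


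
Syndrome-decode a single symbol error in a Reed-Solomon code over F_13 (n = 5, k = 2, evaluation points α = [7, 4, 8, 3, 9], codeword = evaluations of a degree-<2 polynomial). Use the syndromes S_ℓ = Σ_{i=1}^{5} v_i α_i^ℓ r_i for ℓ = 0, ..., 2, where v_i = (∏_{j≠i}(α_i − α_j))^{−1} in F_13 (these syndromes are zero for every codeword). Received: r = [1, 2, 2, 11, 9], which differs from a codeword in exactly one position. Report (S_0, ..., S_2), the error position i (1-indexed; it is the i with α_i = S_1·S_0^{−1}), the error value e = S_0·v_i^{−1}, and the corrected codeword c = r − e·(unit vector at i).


S = (6, 9, 7), error at position 3, error magnitude e = 10, c = [1, 2, 5, 11, 9].

Step 1: column multipliers v_i = (∏_{j≠i}(α_i − α_j))^{−1} mod 13.
  i = 1 (α = 7): (7−4)(7−8)(7−3)(7−9) = 3·(−1)·4·(−2) = 24 ≡ 11, so v_1 = 11^{−1} = 6 (mod 13).
  i = 2 (α = 4): (4−7)(4−8)(4−3)(4−9) = (−3)·(−4)·1·(−5) = −60 ≡ 5, so v_2 = 5^{−1} = 8 (mod 13).
  i = 3 (α = 8): (8−7)(8−4)(8−3)(8−9) = 1·4·5·(−1) = −20 ≡ 6, so v_3 = 6^{−1} = 11 (mod 13).
  i = 4 (α = 3): (3−7)(3−4)(3−8)(3−9) = (−4)·(−1)·(−5)·(−6) = 120 ≡ 3, so v_4 = 3^{−1} = 9 (mod 13).
  i = 5 (α = 9): (9−7)(9−4)(9−8)(9−3) = 2·5·1·6 = 60 ≡ 8, so v_5 = 8^{−1} = 5 (mod 13).
  v = [6, 8, 11, 9, 5].
Step 2: syndromes of r = [1, 2, 2, 11, 9] (all sums mod 13).
  S_0 = Σ v_i r_i = 6·1 + 8·2 + 11·2 + 9·11 + 5·9 = 188 ≡ 6.
  S_1 = Σ v_i α_i r_i = 6·7·1 + 8·4·2 + 11·8·2 + 9·3·11 + 5·9·9 = 984 ≡ 9.
  α_i^2 mod 13 = [10, 3, 12, 9, 3].
  S_2 = Σ v_i α_i^2 r_i = 6·10·1 + 8·3·2 + 11·12·2 + 9·9·11 + 5·3·9 = 1398 ≡ 7.
  S = (6, 9, 7) ≠ 0, so r is not a codeword (an error is present).
Step 3: locate the error. For a single error e at position i, S_ℓ = v_i·e·α_i^ℓ, so α_err = S_1/S_0.
  S_0^{−1} = 6^{−1} = 11 (mod 13), so α_err = 9·11 = 99 ≡ 8 = α_3. Error position i = 3.
  Consistency check: S_2/S_1 = 7·3 = 21 ≡ 8 = α_err ✓ (single-error assumption holds).
Step 4: error magnitude e = S_0/v_3 = S_0·∏_{j≠3}(α_3 − α_j) = 6·6 = 36 ≡ 10 (mod 13).
Step 5: correct position 3: c_3 = r_3 − e = 2 − 10 ≡ 5 (mod 13). Hence c = [1, 2, 5, 11, 9].
  Check: interpolating c through the α_i gives m(x) = 12 + 4·x (degree < 2) with m(α_i) = c_i for every i, so c is indeed a codeword.


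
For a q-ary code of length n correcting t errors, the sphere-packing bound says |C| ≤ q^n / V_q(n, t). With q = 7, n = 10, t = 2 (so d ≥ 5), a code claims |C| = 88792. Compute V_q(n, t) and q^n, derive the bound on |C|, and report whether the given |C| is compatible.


V_q(n, t) = 1681, q^n = 282475249, Hamming bound = 168040, |C| = 88792 ≤ bound (satisfied).

Step 1: Compute V_q(n, t) = Σ_{j=0}^2 C(n, j) (q−1)^j.
  j = 0: C(10,0)·(6)^0 = 1·1 = 1.
  j = 1: C(10,1)·(6)^1 = 10·6 = 60.
  j = 2: C(10,2)·(6)^2 = 45·36 = 1620.
  V_q(n, t) = 1 + 60 + 1620 = 1681.
Step 2: q^n = 7^10 = 282475249.
Step 3: Hamming bound ⌊q^n / V_q(n,t)⌋ = ⌊282475249/1681⌋ = 168040.
Step 4: Compare |C| = 88792 to 168040: satisfied.
The claimed |C| lies below the Hamming bound.


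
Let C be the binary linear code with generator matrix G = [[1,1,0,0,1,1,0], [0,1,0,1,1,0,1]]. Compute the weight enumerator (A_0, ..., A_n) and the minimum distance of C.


Weight distribution: A_0 = 1, A_4 = 3. Minimum distance d = 4.

Enumerate all 2^2 = 4 messages m ∈ F_2^2.
For each, compute codeword c = mG in F_2^7, then tally its weight.
  m = 00 → c = 0000000, weight = 0.
  m = 10 → c = 1100110, weight = 4.
  m = 01 → c = 0101101, weight = 4.
  m = 11 → c = 1001011, weight = 4.
Tally weights:
  weight 0: 1 codewords.
  weight 4: 3 codewords.
Minimum distance d = smallest w > 0 with A_w > 0 = 4.
Sanity: Σ A_w = 4 = 2^2 = 4 ✓.


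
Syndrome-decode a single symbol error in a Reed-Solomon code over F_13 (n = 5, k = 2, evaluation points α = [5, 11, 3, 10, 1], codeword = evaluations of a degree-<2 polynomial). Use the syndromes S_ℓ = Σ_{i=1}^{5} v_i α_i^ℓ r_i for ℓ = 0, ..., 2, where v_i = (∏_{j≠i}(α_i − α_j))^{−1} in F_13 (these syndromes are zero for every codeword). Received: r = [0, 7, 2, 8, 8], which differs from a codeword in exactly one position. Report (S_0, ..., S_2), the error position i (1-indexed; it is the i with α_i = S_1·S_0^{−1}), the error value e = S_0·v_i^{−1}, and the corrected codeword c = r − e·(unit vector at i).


S = (6, 6, 6), error at position 5, error magnitude e = 4, c = [0, 7, 2, 8, 4].

Step 1: column multipliers v_i = (∏_{j≠i}(α_i − α_j))^{−1} mod 13.
  i = 1 (α = 5): (5−11)(5−3)(5−10)(5−1) = (−6)·2·(−5)·4 = 240 ≡ 6, so v_1 = 6^{−1} = 11 (mod 13).
  i = 2 (α = 11): (11−5)(11−3)(11−10)(11−1) = 6·8·1·10 = 480 ≡ 12, so v_2 = 12^{−1} = 12 (mod 13).
  i = 3 (α = 3): (3−5)(3−11)(3−10)(3−1) = (−2)·(−8)·(−7)·2 = −224 ≡ 10, so v_3 = 10^{−1} = 4 (mod 13).
  i = 4 (α = 10): (10−5)(10−11)(10−3)(10−1) = 5·(−1)·7·9 = −315 ≡ 10, so v_4 = 10^{−1} = 4 (mod 13).
  i = 5 (α = 1): (1−5)(1−11)(1−3)(1−10) = (−4)·(−10)·(−2)·(−9) = 720 ≡ 5, so v_5 = 5^{−1} = 8 (mod 13).
  v = [11, 12, 4, 4, 8].
Step 2: syndromes of r = [0, 7, 2, 8, 8] (all sums mod 13).
  S_0 = Σ v_i r_i = 11·0 + 12·7 + 4·2 + 4·8 + 8·8 = 188 ≡ 6.
  S_1 = Σ v_i α_i r_i = 11·5·0 + 12·11·7 + 4·3·2 + 4·10·8 + 8·1·8 = 1332 ≡ 6.
  α_i^2 mod 13 = [12, 4, 9, 9, 1].
  S_2 = Σ v_i α_i^2 r_i = 11·12·0 + 12·4·7 + 4·9·2 + 4·9·8 + 8·1·8 = 760 ≡ 6.
  S = (6, 6, 6) ≠ 0, so r is not a codeword (an error is present).
Step 3: locate the error. For a single error e at position i, S_ℓ = v_i·e·α_i^ℓ, so α_err = S_1/S_0.
  S_0^{−1} = 6^{−1} = 11 (mod 13), so α_err = 6·11 = 66 ≡ 1 = α_5. Error position i = 5.
  Consistency check: S_2/S_1 = 6·11 = 66 ≡ 1 = α_err ✓ (single-error assumption holds).
Step 4: error magnitude e = S_0/v_5 = S_0·∏_{j≠5}(α_5 − α_j) = 6·5 = 30 ≡ 4 (mod 13).
Step 5: correct position 5: c_5 = r_5 − e = 8 − 4 ≡ 4 (mod 13). Hence c = [0, 7, 2, 8, 4].
  Check: interpolating c through the α_i gives m(x) = 5 + 12·x (degree < 2) with m(α_i) = c_i for every i, so c is indeed a codeword.


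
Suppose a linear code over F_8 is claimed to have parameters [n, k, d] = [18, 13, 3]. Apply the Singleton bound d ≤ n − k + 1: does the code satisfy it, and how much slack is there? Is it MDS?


Singleton RHS = n − k + 1 = 6, slack = 3, bound satisfied, not MDS.

Singleton bound: d ≤ n − k + 1.
Here n = 18, k = 13, so n − k + 1 = 6.
Given d = 3, check d ≤ 6: YES.
Slack = (n − k + 1) − d = 3.
The code is NOT MDS (slack = 3 > 0).
Description: the claimed parameters are [18, 13, 3]_8; such a code would be non-MDS.


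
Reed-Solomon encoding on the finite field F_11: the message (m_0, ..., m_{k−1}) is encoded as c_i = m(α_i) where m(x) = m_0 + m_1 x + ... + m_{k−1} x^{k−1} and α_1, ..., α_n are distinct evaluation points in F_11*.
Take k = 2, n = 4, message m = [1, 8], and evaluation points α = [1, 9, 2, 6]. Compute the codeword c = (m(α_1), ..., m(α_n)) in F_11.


c = [9, 7, 6, 5]

Message polynomial: m(x) = 1 + 8·x (mod 11).
For each evaluation point α_i, compute m(α_i) mod 11:
  α_1 = 1: Horner steps 8 → 9, so m(1) = 9.
  α_2 = 9: Horner steps 8 → 7, so m(9) = 7.
  α_3 = 2: Horner steps 8 → 6, so m(2) = 6.
  α_4 = 6: Horner steps 8 → 5, so m(6) = 5.
Codeword c = [9, 7, 6, 5] ∈ F_11^4.


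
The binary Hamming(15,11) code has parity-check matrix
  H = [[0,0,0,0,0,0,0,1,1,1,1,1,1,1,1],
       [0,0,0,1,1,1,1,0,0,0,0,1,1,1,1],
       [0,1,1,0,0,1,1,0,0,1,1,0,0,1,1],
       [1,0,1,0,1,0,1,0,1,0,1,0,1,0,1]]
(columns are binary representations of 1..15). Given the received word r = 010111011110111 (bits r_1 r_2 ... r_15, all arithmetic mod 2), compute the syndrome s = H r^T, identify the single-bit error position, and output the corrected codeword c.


s = (1, 0, 0, 1)^T, error position = 9, corrected codeword c = 010111010110111

Compute s = H r^T mod 2 one row at a time:
  s_1 = 1 + 1 + 1 + 1 + 0 + 1 + 1 + 1 = 7 ≡ 1 (mod 2).
  s_2 = 1 + 1 + 1 + 0 + 0 + 1 + 1 + 1 = 6 ≡ 0 (mod 2).
  s_3 = 1 + 0 + 1 + 0 + 1 + 1 + 1 + 1 = 6 ≡ 0 (mod 2).
  s_4 = 0 + 0 + 1 + 0 + 1 + 1 + 1 + 1 = 5 ≡ 1 (mod 2).
s = (1, 0, 0, 1)^T — this equals column 9 of H (binary 1001), so error is at position 9.
Correct: flip bit 9 of r = 010111011110111 to get c = 010111010110111.


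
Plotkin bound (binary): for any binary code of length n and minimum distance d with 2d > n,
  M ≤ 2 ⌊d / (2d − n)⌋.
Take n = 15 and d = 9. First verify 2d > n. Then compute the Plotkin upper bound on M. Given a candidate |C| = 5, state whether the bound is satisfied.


Plotkin bound M ≤ 6; given |C| = 5 ≤ bound (satisfied).

Check applicability: 2d = 18, n = 15.
2d − n = 3 > 0, so Plotkin applies.
Compute d/(2d−n) = 9/3 ≈ 3.0000.
⌊d/(2d−n)⌋ = 3.
Plotkin bound: M ≤ 2·3 = 6.
Given |C| = 5, check: satisfied.
This |C| is below the Plotkin bound.


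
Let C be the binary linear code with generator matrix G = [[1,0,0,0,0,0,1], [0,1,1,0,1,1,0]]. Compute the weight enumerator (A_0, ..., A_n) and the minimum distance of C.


Weight distribution: A_0 = 1, A_2 = 1, A_4 = 1, A_6 = 1. Minimum distance d = 2.

Enumerate all 2^2 = 4 messages m ∈ F_2^2.
For each, compute codeword c = mG in F_2^7, then tally its weight.
  m = 00 → c = 0000000, weight = 0.
  m = 10 → c = 1000001, weight = 2.
  m = 01 → c = 0110110, weight = 4.
  m = 11 → c = 1110111, weight = 6.
Tally weights:
  weight 0: 1 codewords.
  weight 2: 1 codewords.
  weight 4: 1 codewords.
  weight 6: 1 codewords.
Minimum distance d = smallest w > 0 with A_w > 0 = 2.
Sanity: Σ A_w = 4 = 2^2 = 4 ✓.


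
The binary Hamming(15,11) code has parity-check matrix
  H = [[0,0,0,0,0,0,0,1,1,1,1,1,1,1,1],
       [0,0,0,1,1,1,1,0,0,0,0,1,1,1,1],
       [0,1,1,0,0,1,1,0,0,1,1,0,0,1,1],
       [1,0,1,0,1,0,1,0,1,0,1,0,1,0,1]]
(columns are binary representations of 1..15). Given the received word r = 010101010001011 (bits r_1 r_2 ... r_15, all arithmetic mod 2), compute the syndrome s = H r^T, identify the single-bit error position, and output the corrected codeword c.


s = (0, 1, 0, 1)^T, error position = 5, corrected codeword c = 010111010001011

Compute s = H r^T mod 2 one row at a time:
  s_1 = 1 + 0 + 0 + 0 + 1 + 0 + 1 + 1 = 4 ≡ 0 (mod 2).
  s_2 = 1 + 0 + 1 + 0 + 1 + 0 + 1 + 1 = 5 ≡ 1 (mod 2).
  s_3 = 1 + 0 + 1 + 0 + 0 + 0 + 1 + 1 = 4 ≡ 0 (mod 2).
  s_4 = 0 + 0 + 0 + 0 + 0 + 0 + 0 + 1 = 1 ≡ 1 (mod 2).
s = (0, 1, 0, 1)^T — this equals column 5 of H (binary 0101), so error is at position 5.
Correct: flip bit 5 of r = 010101010001011 to get c = 010111010001011.
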